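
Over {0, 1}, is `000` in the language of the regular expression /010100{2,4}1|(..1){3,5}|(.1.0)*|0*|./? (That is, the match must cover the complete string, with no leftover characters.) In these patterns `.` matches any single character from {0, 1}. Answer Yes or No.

Yes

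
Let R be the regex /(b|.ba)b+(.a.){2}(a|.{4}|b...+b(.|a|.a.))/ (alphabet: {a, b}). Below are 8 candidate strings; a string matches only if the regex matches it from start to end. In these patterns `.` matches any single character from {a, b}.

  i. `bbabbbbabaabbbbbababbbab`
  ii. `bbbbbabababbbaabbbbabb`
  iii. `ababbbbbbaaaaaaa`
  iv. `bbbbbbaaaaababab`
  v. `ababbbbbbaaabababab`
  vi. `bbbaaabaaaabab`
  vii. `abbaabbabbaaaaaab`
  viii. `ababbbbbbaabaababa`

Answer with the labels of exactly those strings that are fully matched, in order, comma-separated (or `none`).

i → match
ii → no match
iii → match
iv → match
v → match
vi → no match
vii → no match
viii → match

i, iii, iv, v, viii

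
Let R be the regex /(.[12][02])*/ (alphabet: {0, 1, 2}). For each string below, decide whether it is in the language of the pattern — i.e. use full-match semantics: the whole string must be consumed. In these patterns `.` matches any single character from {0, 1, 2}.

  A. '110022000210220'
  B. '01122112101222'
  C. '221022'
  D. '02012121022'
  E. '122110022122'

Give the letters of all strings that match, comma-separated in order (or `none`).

E

A → no match
B → no match
C → no match
D → no match
E → match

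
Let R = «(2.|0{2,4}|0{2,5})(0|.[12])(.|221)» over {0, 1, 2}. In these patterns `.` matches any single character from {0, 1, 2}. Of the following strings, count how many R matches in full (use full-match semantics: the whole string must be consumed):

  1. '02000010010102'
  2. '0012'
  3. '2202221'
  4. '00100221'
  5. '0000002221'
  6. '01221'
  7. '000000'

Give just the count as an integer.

3

1 → no match
2. '0012' → no match
3. '2202221' → match
4. '00100221' → no match
5. '0000002221' → match
6. '01221' → no match
7. '000000' → match
Total matched: 3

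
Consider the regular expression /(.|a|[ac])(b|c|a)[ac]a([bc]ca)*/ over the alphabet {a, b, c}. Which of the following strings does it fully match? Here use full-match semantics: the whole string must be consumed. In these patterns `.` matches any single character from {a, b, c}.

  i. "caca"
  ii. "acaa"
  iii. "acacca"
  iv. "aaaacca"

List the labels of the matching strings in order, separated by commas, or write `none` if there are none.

i, ii, iv

i → match
ii → match
iii → no match
iv → match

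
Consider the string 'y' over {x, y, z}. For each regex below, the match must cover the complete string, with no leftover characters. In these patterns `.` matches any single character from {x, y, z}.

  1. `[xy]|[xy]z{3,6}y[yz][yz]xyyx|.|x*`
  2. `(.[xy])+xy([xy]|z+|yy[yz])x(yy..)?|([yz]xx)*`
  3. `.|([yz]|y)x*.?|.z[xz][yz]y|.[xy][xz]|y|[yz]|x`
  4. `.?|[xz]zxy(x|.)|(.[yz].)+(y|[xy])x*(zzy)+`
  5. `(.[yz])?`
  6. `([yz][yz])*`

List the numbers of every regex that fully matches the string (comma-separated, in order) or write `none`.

1, 3, 4

1 → match
2 → no match
3 → match
4 → match
5 → no match
6 → no match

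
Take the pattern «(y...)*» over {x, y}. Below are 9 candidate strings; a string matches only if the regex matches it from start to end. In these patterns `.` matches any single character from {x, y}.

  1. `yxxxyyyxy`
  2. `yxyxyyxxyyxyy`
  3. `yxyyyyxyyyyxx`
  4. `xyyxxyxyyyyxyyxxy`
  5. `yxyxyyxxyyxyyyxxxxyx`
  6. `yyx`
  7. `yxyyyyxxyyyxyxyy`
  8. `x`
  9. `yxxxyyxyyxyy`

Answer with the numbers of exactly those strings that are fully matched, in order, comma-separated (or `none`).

7, 9

1 → no match
2 → no match
3 → no match
4 → no match
5 → no match
6 → no match
7 → match
8 → no match
9 → match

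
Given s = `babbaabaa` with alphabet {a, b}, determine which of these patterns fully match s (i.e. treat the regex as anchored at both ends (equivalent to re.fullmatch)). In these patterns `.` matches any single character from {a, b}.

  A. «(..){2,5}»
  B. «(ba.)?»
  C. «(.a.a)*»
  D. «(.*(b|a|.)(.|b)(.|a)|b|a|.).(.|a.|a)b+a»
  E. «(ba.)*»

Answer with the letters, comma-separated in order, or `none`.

E

A → no match
B → no match
C → no match
D → no match — must end with `ba`
E → match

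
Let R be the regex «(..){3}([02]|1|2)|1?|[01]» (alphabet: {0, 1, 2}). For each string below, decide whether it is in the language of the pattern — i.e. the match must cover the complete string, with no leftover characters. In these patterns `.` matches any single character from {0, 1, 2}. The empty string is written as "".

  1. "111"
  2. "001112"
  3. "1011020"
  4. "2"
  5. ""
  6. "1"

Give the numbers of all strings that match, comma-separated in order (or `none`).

1 → no match
2 → no match
3 → match
4 → no match
5 → match
6 → match

3, 5, 6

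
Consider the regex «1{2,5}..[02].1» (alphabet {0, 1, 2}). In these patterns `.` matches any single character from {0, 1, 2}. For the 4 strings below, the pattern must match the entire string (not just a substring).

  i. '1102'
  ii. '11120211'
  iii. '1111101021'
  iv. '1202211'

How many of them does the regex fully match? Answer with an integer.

2

i → no match — must end with '1'
ii → match
iii → match
iv → no match
Total matched: 2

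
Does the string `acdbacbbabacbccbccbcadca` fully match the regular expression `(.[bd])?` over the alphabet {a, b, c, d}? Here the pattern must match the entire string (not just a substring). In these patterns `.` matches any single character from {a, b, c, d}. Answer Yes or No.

No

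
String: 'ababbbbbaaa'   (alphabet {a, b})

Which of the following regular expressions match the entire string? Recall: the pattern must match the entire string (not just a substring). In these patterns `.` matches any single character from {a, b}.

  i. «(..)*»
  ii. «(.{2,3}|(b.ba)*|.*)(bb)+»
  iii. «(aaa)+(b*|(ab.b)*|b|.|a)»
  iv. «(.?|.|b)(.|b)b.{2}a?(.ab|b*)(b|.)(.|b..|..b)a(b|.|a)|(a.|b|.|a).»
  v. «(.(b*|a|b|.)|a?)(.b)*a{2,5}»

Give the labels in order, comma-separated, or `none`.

i → no match
ii → no match — must end with 'bb'
iii → no match — must start with 'aaa'
iv → match
v → match

iv, v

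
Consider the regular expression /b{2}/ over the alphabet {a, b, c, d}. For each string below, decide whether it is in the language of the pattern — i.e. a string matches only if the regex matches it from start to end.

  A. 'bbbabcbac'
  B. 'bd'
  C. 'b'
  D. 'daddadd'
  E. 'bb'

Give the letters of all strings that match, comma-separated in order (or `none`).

A → no match — must end with 'b'
B → no match — must end with 'b'
C → no match
D → no match — must start with 'b'
E → match

E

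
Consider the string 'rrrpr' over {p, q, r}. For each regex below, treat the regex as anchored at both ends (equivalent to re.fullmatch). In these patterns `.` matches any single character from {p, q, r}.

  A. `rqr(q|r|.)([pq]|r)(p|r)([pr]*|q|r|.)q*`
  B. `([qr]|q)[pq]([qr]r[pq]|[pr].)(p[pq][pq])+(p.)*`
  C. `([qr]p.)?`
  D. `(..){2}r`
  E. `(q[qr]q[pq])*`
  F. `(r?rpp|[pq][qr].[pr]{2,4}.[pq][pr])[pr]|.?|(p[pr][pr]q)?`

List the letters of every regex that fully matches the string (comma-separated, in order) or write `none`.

D

A → no match — must start with 'rqr'
B → no match
C → no match
D → match
E → no match
F → no match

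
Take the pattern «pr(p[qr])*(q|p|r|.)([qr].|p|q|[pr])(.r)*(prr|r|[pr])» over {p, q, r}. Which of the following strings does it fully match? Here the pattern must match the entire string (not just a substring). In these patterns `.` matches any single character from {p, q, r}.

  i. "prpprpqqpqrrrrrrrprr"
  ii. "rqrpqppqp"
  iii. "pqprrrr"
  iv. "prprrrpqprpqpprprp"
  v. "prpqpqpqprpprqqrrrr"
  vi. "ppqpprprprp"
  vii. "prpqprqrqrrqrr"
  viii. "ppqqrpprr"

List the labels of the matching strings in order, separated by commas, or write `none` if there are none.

i → no match
ii → no match — must start with "pr"
iii → no match — must start with "pr"
iv → no match
v → no match
vi → no match — must start with "pr"
vii → match
viii → no match — must start with "pr"

vii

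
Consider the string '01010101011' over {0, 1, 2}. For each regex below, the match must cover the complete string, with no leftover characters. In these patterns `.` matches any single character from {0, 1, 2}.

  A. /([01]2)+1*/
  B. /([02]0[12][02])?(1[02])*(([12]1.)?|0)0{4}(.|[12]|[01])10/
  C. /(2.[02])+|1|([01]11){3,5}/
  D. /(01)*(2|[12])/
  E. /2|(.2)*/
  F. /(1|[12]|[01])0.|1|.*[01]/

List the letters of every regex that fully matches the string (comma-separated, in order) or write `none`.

A → no match
B → no match — must end with '10'
C → no match
D → match
E → no match
F → match

D, F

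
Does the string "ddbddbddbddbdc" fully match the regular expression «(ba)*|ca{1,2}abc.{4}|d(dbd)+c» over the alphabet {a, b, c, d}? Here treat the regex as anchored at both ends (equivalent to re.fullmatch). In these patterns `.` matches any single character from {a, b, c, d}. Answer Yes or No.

Yes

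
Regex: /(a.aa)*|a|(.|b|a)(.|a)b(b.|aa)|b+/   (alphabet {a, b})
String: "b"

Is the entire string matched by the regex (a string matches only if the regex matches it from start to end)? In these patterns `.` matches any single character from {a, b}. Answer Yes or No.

Yes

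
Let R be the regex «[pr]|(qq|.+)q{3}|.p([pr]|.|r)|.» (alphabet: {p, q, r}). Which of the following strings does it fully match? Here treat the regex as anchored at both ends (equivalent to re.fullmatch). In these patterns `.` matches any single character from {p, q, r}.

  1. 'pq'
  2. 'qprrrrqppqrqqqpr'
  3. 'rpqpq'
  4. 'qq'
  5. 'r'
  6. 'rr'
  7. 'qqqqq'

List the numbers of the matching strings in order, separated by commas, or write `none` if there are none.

5, 7

1. 'pq' → no match
2 → no match
3. 'rpqpq' → no match
4. 'qq' → no match
5. 'r' → match
6. 'rr' → no match
7. 'qqqqq' → match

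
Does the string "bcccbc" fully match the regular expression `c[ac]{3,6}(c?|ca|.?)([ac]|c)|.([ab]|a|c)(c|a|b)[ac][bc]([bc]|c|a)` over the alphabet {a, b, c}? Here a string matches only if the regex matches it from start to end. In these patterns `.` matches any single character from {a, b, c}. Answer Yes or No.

Yes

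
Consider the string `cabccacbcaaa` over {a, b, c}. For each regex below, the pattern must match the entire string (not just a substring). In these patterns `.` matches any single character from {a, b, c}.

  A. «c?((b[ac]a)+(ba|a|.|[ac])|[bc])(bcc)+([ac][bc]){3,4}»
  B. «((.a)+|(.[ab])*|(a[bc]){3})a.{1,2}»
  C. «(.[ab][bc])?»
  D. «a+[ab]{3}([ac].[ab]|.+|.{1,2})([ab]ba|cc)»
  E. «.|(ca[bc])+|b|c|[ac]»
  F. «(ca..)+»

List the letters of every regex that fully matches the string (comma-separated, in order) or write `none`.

F

A → no match
B → no match
C → no match
D → no match — must start with `a`
E → no match
F → match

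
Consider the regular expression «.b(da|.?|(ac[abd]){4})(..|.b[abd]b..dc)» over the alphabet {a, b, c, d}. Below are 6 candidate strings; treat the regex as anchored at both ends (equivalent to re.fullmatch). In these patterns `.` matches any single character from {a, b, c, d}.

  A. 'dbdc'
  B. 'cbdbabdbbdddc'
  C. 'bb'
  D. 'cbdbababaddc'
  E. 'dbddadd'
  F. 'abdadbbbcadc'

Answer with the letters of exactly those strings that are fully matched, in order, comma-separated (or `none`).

A → match
B → no match
C → no match
D → no match
E → no match
F → match

A, F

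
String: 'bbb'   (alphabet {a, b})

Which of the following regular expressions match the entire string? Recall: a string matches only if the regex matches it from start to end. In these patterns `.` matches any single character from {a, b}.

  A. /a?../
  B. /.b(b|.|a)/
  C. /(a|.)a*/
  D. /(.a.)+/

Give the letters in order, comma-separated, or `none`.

B

A → no match
B → match
C → no match
D → no match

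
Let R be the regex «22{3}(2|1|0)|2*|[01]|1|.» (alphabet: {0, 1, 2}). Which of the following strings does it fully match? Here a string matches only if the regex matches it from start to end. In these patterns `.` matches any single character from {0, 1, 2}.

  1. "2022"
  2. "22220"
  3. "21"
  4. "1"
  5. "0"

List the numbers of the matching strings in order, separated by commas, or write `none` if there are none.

1. "2022" → no match
2. "22220" → match
3. "21" → no match
4. "1" → match
5. "0" → match

2, 4, 5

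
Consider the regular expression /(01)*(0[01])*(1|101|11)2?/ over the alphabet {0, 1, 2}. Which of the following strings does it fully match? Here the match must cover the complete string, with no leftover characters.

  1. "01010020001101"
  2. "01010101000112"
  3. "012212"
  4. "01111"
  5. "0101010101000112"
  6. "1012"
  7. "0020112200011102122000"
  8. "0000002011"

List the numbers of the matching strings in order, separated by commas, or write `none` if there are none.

2, 5, 6

1 → no match
2 → match
3. "012212" → no match
4. "01111" → no match
5 → match
6. "1012" → match
7 → no match
8. "0000002011" → no match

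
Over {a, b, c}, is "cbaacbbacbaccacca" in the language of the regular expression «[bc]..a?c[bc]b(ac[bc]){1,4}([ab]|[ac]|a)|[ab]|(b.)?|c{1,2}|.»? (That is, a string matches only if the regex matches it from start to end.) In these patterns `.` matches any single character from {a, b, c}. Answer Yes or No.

Yes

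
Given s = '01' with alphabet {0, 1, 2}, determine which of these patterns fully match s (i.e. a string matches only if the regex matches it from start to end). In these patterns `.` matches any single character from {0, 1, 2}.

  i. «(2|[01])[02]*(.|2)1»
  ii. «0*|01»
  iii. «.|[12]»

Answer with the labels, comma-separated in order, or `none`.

ii

i → no match
ii → match
iii → no match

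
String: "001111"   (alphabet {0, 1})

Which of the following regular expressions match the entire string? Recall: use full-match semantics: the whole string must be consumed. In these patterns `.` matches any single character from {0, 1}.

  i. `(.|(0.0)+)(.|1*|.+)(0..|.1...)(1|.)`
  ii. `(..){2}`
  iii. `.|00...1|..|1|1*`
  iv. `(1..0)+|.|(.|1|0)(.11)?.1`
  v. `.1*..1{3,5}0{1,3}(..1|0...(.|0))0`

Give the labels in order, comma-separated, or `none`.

iii, iv

i → no match
ii → no match
iii → match
iv → match
v → no match — must end with "0"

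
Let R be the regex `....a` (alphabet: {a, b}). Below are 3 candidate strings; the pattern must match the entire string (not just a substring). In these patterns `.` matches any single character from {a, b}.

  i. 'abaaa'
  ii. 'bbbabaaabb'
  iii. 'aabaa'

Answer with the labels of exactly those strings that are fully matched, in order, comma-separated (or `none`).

i → match
ii → no match — must end with 'a'
iii → match

i, iii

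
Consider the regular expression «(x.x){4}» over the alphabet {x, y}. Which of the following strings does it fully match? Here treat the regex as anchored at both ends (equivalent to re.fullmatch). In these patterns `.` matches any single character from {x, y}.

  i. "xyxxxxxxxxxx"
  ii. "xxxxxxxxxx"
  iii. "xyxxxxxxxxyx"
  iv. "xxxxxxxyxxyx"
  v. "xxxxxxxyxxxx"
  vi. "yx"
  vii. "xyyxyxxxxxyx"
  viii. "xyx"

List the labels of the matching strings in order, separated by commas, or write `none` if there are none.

i → match
ii → no match
iii → match
iv → match
v → match
vi → no match — must start with "x"
vii → no match
viii → no match

i, iii, iv, v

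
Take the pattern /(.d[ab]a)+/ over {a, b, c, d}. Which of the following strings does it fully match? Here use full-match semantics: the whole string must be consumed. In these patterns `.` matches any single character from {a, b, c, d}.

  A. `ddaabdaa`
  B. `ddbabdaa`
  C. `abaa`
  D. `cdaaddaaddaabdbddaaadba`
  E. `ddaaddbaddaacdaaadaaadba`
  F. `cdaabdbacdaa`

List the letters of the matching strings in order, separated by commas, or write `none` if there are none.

A, B, E, F

A → match
B → match
C → no match
D → no match
E → match
F → match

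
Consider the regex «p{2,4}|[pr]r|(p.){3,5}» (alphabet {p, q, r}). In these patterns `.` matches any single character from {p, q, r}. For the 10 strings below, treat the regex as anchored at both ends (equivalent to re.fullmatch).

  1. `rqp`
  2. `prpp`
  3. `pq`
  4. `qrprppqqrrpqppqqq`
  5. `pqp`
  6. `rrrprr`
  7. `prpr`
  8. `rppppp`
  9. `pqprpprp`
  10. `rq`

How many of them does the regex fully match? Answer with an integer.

0

1. `rqp` → no match
2. `prpp` → no match
3. `pq` → no match
4 → no match
5. `pqp` → no match
6. `rrrprr` → no match
7. `prpr` → no match
8. `rppppp` → no match
9. `pqprpprp` → no match
10. `rq` → no match
Total matched: 0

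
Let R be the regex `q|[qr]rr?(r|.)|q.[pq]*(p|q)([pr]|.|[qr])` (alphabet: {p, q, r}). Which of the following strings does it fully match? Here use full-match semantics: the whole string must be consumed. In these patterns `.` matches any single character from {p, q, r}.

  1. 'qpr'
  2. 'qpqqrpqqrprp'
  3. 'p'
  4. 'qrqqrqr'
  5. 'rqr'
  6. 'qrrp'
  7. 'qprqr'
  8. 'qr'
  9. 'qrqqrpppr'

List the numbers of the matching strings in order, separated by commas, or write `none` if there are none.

6

1 → no match
2 → no match
3 → no match
4 → no match
5 → no match
6 → match
7 → no match
8 → no match
9 → no match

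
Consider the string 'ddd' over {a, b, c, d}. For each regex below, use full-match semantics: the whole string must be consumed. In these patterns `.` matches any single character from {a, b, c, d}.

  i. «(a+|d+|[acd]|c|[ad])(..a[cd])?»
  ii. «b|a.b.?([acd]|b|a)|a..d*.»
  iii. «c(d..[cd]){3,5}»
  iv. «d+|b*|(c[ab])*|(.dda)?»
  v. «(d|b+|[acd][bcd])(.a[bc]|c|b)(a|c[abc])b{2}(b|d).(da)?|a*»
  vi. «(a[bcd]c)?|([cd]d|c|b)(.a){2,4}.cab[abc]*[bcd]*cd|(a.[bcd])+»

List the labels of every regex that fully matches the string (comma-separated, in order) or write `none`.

i, iv

i → match
ii → no match
iii → no match — must start with 'cd'
iv → match
v → no match
vi → no match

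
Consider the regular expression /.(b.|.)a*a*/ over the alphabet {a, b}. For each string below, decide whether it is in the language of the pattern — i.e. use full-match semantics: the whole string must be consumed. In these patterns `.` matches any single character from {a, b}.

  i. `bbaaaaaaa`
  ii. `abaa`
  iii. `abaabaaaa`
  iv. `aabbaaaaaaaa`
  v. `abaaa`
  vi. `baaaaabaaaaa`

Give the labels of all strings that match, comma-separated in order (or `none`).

i → match
ii → match
iii → no match
iv → no match
v → match
vi → no match

i, ii, v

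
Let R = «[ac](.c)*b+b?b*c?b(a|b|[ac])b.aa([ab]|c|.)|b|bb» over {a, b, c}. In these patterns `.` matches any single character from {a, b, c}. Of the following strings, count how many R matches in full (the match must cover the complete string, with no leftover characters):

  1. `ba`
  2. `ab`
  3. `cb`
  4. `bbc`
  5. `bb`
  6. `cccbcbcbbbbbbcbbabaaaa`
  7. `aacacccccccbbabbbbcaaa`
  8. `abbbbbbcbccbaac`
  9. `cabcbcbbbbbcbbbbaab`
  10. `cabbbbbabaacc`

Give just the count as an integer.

1 → no match
2 → no match
3 → no match
4 → no match
5 → match
6 → no match
7 → no match
8 → no match
9 → no match
10 → no match
Total matched: 1

1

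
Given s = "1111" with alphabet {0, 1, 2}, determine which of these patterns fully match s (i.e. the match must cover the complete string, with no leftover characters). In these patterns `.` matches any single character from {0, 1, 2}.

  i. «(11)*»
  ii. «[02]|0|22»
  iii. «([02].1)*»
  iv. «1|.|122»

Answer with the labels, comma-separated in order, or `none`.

i

i → match
ii → no match
iii → no match
iv → no match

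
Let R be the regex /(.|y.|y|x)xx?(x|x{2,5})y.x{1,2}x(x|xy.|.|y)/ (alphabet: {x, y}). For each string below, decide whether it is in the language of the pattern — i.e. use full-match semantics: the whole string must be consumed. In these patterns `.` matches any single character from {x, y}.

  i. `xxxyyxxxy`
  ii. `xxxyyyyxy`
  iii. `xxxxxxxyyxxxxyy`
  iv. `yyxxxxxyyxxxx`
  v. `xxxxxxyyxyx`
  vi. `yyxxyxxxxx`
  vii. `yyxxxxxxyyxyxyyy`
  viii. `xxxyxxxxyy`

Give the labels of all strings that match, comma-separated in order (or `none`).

i → match
ii → no match
iii → match
iv → match
v → no match
vi → match
vii → no match
viii → match

i, iii, iv, vi, viii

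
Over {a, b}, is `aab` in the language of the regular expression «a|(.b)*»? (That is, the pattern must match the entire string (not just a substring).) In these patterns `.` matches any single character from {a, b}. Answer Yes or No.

No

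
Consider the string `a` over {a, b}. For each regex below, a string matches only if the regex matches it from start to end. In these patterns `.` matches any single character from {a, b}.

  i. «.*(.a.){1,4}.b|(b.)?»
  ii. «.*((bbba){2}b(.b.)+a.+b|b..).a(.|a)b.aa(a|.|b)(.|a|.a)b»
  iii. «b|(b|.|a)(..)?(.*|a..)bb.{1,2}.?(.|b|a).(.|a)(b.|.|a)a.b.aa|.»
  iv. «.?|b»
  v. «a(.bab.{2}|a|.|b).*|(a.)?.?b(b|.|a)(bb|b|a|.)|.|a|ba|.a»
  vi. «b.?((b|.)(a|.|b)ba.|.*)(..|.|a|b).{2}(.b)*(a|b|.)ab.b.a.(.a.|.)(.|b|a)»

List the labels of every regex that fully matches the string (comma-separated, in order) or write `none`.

iii, iv, v

i → no match
ii → no match — must end with `b`
iii → match
iv → match
v → match
vi → no match — must start with `b`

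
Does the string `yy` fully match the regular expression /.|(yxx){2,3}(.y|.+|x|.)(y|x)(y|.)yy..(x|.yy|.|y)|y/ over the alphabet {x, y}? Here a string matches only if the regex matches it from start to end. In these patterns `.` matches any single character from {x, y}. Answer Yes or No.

No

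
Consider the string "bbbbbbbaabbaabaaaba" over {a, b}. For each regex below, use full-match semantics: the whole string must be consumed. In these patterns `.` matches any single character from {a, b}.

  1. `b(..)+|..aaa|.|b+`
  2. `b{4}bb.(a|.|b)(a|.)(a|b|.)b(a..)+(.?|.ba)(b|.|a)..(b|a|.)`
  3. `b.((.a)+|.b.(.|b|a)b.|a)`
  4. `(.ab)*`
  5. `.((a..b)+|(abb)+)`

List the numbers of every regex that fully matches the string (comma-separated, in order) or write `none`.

1 → match
2 → match
3 → no match
4 → no match
5 → no match

1, 2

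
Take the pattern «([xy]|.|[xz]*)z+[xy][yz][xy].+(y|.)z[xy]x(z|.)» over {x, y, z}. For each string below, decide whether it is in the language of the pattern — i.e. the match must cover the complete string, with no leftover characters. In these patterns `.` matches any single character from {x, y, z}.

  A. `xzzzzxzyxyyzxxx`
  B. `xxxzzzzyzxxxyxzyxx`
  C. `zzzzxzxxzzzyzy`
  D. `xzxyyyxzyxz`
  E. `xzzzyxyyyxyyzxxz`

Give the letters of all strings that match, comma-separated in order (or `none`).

A, B, D

A → match
B → match
C → no match
D. `xzxyyyxzyxz` → match
E → no match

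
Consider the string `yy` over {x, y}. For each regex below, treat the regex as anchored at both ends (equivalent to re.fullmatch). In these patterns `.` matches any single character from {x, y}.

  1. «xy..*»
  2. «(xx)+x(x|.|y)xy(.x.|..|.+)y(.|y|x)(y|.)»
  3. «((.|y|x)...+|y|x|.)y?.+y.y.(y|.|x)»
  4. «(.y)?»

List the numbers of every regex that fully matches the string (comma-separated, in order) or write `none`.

1 → no match — must start with `xy`
2 → no match — must start with `xx`
3 → no match
4 → match

4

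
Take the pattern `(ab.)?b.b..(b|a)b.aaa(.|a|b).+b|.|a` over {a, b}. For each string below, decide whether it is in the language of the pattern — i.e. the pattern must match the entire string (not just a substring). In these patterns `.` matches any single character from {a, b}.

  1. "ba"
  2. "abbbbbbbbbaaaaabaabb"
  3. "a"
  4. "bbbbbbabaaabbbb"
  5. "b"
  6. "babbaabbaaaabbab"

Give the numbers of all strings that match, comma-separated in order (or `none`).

2, 3, 5, 6

1 → no match
2 → match
3 → match
4 → no match
5 → match
6 → match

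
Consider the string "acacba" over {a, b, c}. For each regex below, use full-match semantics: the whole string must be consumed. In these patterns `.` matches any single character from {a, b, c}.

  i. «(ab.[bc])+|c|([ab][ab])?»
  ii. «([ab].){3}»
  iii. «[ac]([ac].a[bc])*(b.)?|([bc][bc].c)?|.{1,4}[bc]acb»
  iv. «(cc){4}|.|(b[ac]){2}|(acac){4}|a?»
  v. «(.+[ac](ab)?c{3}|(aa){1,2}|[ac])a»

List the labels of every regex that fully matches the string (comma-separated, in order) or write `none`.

i → no match
ii → match
iii → no match
iv → no match
v → no match

ii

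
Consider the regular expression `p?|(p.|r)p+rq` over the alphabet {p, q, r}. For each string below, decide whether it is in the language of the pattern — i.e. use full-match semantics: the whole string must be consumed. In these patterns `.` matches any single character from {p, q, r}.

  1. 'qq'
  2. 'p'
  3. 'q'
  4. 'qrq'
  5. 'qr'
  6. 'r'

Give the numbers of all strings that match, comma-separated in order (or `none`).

1 → no match
2 → match
3 → no match
4 → no match
5 → no match
6 → no match

2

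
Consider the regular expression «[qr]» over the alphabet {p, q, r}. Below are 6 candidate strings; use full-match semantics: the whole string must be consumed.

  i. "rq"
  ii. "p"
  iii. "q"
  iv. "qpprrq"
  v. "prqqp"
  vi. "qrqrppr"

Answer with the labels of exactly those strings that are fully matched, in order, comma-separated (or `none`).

i → no match
ii → no match
iii → match
iv → no match
v → no match
vi → no match

iii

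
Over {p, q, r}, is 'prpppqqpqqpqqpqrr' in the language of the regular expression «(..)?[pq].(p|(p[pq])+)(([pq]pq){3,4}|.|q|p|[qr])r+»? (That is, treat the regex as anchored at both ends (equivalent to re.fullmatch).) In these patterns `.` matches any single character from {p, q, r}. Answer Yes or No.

Yes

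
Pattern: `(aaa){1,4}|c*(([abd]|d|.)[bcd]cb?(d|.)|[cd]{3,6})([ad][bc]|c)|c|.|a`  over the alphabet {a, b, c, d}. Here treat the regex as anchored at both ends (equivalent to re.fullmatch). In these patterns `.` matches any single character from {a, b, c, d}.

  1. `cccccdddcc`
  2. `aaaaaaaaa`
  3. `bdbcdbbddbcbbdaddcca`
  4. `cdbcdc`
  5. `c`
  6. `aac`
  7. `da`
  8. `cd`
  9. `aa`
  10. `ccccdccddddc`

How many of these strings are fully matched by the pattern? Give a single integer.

1 → match
2 → match
3 → no match
4 → match
5 → match
6 → no match
7 → no match
8 → no match
9 → no match
10 → match
Total matched: 5

5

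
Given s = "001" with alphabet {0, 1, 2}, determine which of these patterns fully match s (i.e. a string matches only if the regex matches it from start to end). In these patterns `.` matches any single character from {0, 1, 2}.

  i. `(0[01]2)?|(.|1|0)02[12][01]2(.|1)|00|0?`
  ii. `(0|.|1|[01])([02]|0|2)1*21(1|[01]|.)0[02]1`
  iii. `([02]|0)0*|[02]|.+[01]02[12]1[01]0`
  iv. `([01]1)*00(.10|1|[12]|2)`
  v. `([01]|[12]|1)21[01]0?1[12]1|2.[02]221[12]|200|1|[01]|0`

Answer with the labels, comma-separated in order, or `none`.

i → no match
ii → no match
iii → no match
iv → match
v → no match

iv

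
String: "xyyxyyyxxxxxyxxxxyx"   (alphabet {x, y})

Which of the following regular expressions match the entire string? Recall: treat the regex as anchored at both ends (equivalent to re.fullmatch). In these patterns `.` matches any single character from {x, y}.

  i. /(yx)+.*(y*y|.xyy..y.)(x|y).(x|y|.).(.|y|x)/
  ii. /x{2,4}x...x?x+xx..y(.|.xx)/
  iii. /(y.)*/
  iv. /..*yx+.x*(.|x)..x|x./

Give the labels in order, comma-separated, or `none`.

i → no match — must start with "yx"
ii → no match
iii → no match
iv → match

iv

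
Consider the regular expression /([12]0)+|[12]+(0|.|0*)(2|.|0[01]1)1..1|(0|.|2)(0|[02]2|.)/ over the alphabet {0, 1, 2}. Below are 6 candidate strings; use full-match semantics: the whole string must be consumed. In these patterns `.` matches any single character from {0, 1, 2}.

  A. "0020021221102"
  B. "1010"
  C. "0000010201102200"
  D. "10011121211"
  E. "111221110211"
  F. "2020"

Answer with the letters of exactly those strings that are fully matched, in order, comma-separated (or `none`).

B, F

A → no match
B. "1010" → match
C → no match
D. "10011121211" → no match
E. "111221110211" → no match
F. "2020" → match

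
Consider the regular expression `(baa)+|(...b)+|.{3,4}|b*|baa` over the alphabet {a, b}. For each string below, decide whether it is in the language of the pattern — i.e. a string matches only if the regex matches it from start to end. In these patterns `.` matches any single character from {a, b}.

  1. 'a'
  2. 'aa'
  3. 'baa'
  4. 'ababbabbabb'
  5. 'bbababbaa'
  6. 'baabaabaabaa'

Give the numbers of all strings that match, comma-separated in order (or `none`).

1. 'a' → no match
2. 'aa' → no match
3. 'baa' → match
4. 'ababbabbabb' → no match
5. 'bbababbaa' → no match
6. 'baabaabaabaa' → match

3, 6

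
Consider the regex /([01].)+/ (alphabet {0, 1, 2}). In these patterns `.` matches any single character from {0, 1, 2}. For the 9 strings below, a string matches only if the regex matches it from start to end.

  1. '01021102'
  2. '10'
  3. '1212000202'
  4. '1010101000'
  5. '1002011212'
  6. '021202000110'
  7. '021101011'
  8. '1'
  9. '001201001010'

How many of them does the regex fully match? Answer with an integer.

7

1. '01021102' → match
2. '10' → match
3. '1212000202' → match
4. '1010101000' → match
5. '1002011212' → match
6. '021202000110' → match
7. '021101011' → no match
8. '1' → no match
9. '001201001010' → match
Total matched: 7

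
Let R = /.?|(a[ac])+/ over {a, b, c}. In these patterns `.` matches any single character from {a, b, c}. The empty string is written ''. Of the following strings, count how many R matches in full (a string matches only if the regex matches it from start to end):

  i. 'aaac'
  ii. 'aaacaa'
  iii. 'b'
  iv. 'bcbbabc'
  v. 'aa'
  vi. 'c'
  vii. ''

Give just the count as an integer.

6

i → match
ii → match
iii → match
iv → no match
v → match
vi → match
vii → match
Total matched: 6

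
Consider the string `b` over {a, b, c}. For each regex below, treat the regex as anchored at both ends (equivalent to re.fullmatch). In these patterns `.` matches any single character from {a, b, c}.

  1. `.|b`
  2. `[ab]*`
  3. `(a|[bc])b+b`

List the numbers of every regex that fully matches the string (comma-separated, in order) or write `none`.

1, 2

1 → match
2 → match
3 → no match — must end with `bb`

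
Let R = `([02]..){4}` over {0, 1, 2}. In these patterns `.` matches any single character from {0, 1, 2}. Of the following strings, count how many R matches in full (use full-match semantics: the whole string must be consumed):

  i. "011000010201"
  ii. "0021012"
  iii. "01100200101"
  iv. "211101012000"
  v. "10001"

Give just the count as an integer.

i → match
ii → no match
iii → no match
iv → no match
v → no match
Total matched: 1

1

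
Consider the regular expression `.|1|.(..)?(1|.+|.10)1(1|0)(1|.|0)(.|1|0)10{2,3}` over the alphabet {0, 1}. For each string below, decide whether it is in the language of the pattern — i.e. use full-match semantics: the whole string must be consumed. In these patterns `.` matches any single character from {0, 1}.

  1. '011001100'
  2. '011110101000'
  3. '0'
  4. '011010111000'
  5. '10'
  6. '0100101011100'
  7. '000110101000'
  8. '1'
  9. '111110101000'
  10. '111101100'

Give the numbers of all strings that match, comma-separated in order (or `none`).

1. '011001100' → match
2. '011110101000' → match
3. '0' → match
4. '011010111000' → match
5. '10' → no match
6 → match
7. '000110101000' → match
8. '1' → match
9. '111110101000' → match
10. '111101100' → match

1, 2, 3, 4, 6, 7, 8, 9, 10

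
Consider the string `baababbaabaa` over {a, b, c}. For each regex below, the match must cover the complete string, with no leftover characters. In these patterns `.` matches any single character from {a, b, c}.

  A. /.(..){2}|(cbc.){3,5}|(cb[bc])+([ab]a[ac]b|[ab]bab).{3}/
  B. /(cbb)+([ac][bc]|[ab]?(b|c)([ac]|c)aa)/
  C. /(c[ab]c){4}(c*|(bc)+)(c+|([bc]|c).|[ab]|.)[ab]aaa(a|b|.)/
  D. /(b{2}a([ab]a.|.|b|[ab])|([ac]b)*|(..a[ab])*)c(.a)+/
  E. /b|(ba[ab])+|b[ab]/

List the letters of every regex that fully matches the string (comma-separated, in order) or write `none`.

A → no match
B → no match — must start with `cbb`
C → no match — must start with `c`
D → no match
E → match

E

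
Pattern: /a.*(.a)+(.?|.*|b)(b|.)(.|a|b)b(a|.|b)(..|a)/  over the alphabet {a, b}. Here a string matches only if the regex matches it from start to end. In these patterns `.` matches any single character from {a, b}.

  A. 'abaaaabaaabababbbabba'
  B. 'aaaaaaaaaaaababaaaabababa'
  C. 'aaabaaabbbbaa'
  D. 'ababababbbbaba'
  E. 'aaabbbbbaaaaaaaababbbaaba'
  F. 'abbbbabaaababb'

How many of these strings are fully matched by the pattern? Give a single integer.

5

A → match
B → match
C → match
D → match
E → no match
F → match
Total matched: 5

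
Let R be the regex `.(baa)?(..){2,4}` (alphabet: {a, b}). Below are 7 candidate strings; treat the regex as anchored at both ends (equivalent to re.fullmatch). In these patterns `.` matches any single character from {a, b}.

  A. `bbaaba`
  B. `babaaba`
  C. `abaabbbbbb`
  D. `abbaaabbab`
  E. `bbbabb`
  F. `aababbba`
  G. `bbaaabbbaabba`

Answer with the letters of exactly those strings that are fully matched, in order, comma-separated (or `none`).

A → no match
B → match
C → match
D → no match
E → no match
F → no match
G → no match

B, C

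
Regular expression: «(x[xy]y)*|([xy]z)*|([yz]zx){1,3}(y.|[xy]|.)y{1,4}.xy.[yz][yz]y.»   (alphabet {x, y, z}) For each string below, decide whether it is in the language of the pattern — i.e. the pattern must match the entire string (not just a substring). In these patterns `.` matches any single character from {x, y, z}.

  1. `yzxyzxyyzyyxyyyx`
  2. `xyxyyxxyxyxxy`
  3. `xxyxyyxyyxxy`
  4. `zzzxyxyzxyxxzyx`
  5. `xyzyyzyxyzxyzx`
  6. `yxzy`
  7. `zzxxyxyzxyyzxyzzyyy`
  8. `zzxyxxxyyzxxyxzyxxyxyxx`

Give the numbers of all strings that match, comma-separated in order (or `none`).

1 → no match
2 → no match
3 → match
4 → no match
5 → no match
6 → no match
7 → no match
8 → no match

3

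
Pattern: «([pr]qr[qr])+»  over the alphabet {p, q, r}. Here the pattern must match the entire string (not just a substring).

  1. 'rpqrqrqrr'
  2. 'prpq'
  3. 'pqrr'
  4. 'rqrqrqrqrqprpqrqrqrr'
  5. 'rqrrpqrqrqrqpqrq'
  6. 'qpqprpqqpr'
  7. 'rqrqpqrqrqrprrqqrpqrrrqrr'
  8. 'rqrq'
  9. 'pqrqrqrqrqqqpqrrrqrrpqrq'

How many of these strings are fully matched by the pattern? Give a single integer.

3

1 → no match
2 → no match
3 → match
4 → no match
5 → match
6 → no match
7 → no match
8 → match
9 → no match
Total matched: 3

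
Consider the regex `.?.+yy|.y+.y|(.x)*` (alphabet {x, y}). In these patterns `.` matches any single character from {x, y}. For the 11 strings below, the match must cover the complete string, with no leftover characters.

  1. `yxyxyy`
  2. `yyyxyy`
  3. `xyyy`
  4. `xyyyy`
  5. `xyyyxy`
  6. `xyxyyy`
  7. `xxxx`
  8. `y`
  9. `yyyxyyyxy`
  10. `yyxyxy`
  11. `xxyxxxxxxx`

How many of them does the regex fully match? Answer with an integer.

1 → match
2 → match
3 → match
4 → match
5 → match
6 → match
7 → match
8 → no match
9 → no match
10 → no match
11 → match
Total matched: 8

8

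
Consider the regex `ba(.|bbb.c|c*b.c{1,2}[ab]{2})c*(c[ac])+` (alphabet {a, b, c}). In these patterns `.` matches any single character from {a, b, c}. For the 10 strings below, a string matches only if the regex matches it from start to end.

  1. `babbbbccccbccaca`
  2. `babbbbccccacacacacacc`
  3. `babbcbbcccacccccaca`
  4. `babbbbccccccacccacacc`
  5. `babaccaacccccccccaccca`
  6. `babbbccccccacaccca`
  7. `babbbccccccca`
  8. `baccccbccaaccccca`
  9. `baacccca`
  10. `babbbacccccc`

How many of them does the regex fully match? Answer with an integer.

9

1 → no match
2 → match
3 → match
4 → match
5 → match
6 → match
7 → match
8 → match
9. `baacccca` → match
10. `babbbacccccc` → match
Total matched: 9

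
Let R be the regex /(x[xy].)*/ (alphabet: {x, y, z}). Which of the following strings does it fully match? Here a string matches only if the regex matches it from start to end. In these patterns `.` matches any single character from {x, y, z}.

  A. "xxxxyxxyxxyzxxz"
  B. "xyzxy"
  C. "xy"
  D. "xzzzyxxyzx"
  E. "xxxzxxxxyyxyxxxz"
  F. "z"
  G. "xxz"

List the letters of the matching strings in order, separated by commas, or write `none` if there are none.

A, G

A → match
B → no match
C → no match
D → no match
E → no match
F → no match
G → match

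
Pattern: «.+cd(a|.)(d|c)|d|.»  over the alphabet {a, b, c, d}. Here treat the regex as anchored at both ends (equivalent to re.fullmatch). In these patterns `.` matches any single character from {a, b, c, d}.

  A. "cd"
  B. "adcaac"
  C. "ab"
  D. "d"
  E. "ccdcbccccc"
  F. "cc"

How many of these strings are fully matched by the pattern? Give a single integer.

A → no match
B → no match
C → no match
D → match
E → no match
F → no match
Total matched: 1

1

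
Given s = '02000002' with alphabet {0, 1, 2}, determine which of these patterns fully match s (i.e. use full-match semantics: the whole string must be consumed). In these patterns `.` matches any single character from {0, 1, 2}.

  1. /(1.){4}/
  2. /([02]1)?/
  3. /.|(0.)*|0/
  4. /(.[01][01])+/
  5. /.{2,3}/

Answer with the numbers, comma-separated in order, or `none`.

3

1 → no match — must start with '1'
2 → no match
3 → match
4 → no match
5 → no match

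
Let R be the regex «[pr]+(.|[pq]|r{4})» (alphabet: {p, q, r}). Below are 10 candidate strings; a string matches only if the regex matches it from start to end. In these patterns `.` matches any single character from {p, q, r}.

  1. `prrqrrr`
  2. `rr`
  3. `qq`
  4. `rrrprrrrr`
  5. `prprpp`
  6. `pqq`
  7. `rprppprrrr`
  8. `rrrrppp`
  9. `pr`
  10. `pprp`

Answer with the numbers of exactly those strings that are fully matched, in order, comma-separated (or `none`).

2, 4, 5, 7, 8, 9, 10

1 → no match
2 → match
3 → no match
4 → match
5 → match
6 → no match
7 → match
8 → match
9 → match
10 → match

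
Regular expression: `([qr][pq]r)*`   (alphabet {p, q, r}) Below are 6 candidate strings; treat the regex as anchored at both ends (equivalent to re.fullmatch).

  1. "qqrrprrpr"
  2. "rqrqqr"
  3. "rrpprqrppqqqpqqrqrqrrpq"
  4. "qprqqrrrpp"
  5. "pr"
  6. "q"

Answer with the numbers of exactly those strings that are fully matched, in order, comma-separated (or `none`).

1, 2

1 → match
2 → match
3 → no match
4 → no match
5 → no match
6 → no match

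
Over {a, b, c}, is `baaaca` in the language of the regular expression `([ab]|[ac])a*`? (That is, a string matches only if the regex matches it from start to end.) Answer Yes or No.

No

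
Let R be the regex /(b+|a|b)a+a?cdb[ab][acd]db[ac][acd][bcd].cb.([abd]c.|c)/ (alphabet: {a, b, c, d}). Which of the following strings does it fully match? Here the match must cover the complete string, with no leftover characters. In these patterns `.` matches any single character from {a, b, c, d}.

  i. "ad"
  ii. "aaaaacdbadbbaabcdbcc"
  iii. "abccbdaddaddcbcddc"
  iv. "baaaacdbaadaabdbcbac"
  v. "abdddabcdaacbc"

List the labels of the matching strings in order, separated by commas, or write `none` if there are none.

i. "ad" → no match
ii → no match
iii → no match
iv → no match
v → no match

none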